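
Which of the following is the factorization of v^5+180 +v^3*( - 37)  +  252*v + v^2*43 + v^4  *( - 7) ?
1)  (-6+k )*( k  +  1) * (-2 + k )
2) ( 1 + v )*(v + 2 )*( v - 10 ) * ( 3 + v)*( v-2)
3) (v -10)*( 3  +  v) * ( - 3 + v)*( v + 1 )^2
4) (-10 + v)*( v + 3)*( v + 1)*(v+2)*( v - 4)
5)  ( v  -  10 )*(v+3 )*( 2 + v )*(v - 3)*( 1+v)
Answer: 5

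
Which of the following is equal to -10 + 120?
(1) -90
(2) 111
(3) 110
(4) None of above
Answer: 3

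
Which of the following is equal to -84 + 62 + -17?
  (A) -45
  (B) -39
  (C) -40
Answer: B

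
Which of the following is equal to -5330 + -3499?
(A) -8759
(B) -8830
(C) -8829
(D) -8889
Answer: C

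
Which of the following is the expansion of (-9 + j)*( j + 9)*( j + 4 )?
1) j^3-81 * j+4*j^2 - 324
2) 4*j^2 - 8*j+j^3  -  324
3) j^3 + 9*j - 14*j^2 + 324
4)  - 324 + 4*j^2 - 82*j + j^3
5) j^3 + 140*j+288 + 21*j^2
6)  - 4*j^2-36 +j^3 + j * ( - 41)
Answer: 1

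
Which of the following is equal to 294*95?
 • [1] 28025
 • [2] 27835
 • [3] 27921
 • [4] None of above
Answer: 4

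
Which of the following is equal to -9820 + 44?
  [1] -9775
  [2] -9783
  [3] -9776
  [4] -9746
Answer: 3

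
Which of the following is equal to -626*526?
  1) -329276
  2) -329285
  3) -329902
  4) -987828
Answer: 1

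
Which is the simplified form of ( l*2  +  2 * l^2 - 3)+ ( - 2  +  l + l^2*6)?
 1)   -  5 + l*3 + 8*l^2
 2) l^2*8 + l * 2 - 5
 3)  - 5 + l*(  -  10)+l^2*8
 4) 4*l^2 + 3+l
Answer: 1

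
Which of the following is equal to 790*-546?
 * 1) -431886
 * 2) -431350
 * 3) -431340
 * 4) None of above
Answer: 3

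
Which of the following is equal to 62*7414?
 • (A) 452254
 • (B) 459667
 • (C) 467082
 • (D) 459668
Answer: D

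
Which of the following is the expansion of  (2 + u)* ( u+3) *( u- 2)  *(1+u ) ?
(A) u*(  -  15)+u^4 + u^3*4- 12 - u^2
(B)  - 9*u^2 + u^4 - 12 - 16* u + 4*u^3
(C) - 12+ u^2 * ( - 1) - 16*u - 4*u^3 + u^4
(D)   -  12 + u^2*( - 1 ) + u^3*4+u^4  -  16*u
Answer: D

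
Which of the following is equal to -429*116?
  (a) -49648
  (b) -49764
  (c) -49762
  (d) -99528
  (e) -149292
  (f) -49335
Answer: b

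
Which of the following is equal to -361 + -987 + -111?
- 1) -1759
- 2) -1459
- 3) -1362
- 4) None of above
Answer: 2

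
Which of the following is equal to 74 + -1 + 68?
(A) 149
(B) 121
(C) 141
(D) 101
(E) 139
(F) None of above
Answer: C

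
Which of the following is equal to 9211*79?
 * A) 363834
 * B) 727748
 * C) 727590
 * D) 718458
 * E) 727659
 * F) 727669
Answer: F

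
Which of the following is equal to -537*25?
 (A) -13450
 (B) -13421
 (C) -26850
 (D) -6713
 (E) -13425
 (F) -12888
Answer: E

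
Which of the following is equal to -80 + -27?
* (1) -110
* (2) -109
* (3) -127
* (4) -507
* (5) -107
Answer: 5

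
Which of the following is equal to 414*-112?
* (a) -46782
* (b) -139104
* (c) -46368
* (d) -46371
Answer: c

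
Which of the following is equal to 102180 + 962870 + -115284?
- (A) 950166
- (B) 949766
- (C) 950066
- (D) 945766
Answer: B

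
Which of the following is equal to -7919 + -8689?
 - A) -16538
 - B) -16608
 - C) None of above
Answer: B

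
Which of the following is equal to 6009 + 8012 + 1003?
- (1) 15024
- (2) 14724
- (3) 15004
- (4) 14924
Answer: 1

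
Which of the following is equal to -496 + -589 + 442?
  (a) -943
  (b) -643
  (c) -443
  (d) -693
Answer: b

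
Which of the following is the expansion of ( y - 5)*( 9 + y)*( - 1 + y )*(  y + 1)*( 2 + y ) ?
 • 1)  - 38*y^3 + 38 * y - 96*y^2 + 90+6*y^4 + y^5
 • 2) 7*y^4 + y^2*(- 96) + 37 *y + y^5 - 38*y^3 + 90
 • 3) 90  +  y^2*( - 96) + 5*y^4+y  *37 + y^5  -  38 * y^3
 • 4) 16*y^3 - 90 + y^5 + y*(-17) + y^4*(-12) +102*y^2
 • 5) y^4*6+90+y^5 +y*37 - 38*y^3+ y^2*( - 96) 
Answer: 5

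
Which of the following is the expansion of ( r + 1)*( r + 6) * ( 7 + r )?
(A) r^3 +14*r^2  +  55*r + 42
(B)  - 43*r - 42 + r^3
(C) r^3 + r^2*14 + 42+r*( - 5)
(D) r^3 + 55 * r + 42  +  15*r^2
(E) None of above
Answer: A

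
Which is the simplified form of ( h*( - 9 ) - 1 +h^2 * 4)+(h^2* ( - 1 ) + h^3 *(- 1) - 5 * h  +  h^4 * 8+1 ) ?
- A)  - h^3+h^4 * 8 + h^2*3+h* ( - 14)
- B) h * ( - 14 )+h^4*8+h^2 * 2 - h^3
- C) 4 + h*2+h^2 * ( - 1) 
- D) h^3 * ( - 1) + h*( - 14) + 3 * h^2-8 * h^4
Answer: A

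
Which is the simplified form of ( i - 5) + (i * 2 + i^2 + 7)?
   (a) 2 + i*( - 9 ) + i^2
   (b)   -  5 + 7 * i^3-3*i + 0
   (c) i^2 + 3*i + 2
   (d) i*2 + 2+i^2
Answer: c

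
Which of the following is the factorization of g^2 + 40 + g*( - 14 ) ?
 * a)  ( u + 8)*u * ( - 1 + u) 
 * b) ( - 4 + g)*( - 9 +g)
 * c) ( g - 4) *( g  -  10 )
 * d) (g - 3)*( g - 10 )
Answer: c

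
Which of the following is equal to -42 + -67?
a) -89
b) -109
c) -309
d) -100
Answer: b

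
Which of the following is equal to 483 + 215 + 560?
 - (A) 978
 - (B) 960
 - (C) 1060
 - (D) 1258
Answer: D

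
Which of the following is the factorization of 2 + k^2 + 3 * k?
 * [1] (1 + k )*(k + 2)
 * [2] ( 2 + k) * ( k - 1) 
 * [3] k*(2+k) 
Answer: 1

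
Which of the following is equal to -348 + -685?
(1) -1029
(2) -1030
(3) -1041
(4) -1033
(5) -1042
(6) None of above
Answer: 4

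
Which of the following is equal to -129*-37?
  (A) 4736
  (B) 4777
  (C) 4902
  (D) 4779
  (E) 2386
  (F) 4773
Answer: F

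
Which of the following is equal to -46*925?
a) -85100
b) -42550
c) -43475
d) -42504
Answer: b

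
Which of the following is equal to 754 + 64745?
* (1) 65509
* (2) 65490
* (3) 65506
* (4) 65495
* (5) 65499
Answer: 5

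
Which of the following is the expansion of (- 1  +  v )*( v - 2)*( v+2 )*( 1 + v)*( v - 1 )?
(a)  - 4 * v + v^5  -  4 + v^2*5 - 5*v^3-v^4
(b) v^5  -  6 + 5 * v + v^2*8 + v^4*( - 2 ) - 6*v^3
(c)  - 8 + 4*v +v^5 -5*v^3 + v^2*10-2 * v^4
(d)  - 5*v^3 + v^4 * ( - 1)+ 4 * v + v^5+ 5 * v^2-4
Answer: d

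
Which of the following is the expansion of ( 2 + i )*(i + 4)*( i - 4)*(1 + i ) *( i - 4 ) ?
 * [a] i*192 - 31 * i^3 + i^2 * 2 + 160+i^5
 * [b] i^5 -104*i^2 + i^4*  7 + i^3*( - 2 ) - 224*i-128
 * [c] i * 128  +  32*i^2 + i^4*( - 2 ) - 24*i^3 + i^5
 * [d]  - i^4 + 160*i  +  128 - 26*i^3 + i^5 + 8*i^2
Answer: d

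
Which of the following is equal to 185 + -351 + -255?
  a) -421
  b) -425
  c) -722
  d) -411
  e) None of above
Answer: a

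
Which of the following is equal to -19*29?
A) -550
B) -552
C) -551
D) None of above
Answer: C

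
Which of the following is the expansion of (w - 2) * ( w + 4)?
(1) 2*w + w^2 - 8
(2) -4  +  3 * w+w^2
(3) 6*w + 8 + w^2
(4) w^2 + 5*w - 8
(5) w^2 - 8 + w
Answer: 1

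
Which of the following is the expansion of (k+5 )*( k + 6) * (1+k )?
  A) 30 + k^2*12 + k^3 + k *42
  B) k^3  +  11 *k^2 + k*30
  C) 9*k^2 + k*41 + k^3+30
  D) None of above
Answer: D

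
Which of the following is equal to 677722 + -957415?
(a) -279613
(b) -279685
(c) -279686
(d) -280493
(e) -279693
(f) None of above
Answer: e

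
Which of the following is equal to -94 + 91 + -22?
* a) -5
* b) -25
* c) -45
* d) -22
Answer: b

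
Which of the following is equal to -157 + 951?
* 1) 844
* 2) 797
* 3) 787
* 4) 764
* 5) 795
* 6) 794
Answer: 6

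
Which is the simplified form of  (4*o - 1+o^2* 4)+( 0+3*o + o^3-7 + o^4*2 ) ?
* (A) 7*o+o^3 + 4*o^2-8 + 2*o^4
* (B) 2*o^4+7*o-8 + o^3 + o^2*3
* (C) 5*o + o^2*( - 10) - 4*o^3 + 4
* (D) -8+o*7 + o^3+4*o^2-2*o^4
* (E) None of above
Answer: A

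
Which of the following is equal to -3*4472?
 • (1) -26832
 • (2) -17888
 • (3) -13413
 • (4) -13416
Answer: 4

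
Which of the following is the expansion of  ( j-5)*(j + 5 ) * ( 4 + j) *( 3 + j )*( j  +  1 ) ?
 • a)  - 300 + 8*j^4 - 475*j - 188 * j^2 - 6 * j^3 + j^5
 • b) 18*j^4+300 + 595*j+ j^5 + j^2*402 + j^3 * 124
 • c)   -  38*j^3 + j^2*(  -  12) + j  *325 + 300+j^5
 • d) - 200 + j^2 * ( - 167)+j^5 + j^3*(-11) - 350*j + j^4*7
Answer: a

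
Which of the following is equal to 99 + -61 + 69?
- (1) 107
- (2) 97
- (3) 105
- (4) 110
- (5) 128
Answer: 1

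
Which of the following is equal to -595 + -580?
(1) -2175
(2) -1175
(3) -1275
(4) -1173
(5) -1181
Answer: 2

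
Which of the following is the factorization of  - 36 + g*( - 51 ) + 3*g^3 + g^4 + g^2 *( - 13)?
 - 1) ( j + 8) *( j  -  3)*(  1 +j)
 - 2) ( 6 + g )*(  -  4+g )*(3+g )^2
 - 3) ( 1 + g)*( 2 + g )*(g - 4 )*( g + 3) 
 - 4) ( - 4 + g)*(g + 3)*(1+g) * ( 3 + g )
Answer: 4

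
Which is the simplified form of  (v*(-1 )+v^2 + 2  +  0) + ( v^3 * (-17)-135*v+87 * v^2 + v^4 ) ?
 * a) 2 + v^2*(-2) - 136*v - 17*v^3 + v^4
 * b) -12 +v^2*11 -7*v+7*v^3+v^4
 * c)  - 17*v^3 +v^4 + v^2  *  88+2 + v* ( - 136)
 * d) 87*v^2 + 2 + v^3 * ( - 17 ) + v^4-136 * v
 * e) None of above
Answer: c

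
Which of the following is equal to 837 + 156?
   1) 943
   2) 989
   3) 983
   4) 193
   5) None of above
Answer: 5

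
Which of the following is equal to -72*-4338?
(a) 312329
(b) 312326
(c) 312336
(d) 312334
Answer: c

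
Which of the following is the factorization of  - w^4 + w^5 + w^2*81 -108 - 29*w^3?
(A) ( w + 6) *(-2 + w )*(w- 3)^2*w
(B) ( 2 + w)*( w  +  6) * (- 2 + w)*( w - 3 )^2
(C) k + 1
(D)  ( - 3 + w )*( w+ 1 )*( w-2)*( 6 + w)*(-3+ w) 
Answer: D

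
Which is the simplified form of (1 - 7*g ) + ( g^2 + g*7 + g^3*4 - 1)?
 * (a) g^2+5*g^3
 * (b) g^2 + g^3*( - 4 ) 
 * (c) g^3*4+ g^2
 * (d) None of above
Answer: c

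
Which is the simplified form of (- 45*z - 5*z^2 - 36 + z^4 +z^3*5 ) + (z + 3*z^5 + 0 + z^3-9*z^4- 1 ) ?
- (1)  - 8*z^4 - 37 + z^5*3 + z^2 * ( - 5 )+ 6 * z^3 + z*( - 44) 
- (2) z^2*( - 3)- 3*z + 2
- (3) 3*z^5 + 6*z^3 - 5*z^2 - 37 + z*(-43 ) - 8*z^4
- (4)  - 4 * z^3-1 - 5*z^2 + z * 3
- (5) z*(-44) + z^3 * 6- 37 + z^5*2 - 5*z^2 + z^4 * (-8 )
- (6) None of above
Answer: 1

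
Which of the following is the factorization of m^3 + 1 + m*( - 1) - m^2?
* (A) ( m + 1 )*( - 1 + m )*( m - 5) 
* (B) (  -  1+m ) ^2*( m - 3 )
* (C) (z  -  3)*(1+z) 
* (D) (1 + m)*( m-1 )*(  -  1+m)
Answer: D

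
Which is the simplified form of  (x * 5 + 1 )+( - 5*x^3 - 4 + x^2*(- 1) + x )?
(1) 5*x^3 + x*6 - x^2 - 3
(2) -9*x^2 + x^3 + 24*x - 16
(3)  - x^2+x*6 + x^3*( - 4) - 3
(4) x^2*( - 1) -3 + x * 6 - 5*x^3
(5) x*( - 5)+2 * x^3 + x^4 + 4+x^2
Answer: 4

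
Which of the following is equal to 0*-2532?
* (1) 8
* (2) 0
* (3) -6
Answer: 2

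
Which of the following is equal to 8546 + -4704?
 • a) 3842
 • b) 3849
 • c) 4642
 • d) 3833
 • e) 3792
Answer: a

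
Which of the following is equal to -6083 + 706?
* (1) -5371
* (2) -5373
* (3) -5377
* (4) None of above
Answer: 3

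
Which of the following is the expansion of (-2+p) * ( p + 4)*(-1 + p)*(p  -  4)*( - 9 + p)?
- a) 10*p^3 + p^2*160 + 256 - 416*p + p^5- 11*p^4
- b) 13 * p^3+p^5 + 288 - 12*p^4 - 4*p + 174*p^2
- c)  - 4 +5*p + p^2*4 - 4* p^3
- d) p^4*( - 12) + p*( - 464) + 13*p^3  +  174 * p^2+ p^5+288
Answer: d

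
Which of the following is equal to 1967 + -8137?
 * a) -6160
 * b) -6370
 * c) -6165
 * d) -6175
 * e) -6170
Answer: e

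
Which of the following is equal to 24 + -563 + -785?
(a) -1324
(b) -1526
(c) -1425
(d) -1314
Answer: a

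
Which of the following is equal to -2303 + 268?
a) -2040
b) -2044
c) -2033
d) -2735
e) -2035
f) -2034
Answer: e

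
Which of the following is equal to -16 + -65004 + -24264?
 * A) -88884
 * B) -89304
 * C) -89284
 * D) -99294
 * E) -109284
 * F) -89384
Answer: C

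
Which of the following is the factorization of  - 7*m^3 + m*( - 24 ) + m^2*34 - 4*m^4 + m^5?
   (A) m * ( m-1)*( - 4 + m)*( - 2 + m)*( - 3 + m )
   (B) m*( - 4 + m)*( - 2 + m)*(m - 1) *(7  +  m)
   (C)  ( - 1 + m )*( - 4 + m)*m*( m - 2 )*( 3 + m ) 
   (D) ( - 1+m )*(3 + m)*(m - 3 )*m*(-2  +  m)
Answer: C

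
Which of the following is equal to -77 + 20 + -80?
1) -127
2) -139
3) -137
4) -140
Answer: 3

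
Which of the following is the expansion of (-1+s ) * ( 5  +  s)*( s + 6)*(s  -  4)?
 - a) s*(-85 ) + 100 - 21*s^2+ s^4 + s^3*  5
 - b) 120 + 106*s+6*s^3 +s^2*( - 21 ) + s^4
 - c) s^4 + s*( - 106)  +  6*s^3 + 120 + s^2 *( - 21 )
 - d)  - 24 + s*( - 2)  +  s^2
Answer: c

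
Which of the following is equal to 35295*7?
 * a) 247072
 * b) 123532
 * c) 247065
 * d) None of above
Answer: c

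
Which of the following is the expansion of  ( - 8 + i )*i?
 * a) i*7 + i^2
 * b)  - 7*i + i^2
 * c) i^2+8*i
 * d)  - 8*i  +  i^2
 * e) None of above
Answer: d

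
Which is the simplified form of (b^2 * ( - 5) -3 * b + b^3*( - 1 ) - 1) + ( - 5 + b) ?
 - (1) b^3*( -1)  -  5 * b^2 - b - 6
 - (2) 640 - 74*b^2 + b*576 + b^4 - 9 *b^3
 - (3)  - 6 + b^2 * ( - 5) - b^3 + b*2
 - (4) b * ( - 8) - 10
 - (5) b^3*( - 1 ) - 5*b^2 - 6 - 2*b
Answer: 5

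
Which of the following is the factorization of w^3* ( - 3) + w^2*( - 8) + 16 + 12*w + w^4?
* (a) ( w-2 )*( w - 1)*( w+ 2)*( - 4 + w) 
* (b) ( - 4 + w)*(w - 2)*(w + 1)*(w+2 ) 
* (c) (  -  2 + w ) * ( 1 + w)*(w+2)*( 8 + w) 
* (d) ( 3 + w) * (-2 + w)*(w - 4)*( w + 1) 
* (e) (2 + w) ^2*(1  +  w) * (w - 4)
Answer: b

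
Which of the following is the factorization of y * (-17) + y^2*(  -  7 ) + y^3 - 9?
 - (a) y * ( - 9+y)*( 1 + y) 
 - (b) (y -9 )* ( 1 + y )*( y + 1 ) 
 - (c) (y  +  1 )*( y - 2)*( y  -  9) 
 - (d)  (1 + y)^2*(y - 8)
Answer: b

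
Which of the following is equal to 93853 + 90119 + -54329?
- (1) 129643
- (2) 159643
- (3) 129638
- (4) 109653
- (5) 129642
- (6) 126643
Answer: 1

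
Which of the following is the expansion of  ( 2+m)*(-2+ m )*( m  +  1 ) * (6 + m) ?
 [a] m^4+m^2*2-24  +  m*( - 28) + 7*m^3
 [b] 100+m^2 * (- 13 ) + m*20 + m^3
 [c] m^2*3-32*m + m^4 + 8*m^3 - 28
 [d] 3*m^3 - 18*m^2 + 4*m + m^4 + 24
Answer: a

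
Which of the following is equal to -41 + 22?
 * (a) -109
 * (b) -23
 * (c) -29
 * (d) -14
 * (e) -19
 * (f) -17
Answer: e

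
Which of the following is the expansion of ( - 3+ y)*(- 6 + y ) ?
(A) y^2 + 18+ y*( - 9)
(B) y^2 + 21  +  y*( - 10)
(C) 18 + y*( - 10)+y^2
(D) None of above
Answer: A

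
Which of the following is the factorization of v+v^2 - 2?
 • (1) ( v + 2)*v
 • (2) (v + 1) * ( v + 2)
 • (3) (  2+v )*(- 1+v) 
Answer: 3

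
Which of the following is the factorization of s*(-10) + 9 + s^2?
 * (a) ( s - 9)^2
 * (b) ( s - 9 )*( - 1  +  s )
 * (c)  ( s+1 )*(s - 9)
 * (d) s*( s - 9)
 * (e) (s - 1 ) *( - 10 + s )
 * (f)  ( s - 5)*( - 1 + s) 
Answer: b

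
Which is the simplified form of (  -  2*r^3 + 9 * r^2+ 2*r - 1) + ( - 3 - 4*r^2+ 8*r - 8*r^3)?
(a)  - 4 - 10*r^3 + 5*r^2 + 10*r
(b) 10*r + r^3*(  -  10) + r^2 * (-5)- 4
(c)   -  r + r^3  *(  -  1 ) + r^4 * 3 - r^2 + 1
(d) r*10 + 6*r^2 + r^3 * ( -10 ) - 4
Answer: a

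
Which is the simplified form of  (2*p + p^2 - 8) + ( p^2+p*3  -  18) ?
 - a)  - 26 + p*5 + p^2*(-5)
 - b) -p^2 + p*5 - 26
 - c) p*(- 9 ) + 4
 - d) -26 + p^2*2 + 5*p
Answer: d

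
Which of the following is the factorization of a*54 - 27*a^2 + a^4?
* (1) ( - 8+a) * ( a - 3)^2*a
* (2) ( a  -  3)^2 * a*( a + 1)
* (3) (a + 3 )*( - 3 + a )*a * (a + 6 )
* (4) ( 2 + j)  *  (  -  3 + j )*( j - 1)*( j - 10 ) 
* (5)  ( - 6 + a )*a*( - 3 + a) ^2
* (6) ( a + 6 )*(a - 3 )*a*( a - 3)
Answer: 6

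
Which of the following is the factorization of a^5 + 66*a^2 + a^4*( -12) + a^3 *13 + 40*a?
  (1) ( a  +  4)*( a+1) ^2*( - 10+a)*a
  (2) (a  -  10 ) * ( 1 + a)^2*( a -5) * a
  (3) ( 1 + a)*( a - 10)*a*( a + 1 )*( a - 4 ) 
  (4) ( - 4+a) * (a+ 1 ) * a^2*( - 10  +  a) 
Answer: 3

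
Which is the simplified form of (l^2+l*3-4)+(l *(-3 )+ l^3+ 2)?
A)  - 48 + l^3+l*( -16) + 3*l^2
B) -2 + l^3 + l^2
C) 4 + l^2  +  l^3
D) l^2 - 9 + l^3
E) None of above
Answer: B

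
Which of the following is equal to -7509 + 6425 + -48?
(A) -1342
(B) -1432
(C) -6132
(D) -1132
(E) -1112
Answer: D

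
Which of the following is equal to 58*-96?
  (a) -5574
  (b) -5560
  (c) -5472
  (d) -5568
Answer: d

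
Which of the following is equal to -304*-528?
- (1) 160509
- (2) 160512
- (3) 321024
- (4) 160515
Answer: 2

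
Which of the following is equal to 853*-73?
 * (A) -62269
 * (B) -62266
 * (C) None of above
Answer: A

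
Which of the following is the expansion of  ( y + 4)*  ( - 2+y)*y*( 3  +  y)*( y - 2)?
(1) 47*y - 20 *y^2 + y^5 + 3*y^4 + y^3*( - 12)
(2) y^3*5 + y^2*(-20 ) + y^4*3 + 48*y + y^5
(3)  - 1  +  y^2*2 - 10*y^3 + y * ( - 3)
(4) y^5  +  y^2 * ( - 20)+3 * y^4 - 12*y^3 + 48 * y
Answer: 4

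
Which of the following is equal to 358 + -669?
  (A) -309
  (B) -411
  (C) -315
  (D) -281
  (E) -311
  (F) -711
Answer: E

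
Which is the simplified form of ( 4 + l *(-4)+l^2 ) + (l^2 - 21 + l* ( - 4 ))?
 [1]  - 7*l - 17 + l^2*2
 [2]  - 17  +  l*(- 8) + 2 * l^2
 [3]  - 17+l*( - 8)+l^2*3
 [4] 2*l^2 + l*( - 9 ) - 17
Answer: 2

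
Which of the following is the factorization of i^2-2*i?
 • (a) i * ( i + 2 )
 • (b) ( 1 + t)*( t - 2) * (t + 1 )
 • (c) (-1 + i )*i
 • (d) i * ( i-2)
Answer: d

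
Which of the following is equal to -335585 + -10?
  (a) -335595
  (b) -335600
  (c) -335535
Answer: a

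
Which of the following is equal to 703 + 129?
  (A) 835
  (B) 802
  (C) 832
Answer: C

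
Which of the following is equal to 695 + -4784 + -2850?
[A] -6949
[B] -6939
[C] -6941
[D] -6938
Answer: B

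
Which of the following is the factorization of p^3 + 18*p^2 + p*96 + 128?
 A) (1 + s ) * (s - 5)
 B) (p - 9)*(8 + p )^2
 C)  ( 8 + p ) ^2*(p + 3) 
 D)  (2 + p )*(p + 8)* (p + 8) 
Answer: D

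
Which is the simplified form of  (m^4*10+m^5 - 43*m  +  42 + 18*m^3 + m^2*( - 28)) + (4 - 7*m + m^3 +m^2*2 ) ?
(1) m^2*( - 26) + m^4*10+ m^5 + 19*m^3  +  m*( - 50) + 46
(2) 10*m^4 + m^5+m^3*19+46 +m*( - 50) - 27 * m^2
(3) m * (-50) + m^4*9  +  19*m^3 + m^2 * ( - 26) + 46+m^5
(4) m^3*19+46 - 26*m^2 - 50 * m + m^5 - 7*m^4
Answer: 1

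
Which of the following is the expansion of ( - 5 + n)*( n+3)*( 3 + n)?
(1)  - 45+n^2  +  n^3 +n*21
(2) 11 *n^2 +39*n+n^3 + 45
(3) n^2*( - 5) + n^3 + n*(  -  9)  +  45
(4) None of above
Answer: 4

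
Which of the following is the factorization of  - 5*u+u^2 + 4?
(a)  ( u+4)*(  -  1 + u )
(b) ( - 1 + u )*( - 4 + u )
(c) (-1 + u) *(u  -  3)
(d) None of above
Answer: b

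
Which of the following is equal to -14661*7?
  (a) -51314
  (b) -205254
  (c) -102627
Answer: c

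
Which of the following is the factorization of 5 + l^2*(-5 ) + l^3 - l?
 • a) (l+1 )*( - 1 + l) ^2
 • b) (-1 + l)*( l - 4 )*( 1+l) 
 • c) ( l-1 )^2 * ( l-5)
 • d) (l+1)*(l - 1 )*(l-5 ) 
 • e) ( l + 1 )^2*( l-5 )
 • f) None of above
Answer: d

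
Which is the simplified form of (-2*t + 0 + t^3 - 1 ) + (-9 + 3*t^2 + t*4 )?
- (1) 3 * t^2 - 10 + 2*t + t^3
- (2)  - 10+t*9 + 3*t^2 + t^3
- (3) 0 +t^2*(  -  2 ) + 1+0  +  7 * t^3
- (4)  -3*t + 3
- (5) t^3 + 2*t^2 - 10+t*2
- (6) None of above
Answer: 1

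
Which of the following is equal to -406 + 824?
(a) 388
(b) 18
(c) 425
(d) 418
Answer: d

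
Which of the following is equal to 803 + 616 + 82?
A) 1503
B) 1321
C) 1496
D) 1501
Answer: D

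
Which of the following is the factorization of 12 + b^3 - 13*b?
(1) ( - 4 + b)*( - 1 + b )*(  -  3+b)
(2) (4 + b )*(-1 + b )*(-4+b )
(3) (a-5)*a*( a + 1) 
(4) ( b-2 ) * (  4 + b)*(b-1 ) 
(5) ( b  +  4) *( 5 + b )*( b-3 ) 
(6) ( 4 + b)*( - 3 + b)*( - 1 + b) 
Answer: 6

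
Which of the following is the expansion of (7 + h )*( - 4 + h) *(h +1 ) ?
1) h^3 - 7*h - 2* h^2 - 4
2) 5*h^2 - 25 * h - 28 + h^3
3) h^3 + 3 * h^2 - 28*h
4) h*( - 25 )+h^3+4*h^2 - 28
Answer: 4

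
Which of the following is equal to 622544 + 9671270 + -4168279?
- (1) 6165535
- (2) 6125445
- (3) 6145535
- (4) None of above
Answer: 4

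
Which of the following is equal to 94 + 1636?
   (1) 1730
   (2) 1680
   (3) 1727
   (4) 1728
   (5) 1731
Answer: 1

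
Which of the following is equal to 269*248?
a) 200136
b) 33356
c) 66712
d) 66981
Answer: c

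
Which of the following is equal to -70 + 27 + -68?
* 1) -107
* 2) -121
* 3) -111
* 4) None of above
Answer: 3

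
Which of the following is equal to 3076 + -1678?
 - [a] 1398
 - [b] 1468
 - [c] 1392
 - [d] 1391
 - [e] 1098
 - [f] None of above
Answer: a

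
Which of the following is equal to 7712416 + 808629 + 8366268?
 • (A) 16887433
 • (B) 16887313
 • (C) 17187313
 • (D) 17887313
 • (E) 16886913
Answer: B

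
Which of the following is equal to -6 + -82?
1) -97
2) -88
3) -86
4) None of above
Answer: 2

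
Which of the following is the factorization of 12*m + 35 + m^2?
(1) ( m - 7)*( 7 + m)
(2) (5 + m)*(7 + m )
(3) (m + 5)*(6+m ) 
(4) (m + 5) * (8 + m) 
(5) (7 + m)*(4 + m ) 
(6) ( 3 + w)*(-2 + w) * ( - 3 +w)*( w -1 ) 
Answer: 2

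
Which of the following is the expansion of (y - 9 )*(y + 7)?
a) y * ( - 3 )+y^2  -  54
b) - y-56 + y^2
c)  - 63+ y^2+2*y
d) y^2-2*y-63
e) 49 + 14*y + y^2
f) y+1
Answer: d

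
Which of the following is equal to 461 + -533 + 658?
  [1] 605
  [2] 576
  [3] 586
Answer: 3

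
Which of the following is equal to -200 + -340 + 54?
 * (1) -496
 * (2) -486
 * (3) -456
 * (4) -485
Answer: 2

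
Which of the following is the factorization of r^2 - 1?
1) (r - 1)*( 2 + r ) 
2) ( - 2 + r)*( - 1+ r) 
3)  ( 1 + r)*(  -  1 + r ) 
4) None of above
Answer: 3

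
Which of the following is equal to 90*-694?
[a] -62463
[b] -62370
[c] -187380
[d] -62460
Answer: d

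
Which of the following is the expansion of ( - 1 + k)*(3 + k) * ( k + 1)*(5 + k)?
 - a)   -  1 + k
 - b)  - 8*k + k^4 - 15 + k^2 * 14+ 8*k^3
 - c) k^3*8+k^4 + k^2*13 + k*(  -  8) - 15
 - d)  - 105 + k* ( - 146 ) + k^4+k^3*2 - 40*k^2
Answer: b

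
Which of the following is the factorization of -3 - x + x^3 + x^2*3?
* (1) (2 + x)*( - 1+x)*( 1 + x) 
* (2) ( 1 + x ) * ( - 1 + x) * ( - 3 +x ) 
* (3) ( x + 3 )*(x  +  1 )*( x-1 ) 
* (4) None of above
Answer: 3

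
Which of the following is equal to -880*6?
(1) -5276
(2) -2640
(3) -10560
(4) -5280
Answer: 4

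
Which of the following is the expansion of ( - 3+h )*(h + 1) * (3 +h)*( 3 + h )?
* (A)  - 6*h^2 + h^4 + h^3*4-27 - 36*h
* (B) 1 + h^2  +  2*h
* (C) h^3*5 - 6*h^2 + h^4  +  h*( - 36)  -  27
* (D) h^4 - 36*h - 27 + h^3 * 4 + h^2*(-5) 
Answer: A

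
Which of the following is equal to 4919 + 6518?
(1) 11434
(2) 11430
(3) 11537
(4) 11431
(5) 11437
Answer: 5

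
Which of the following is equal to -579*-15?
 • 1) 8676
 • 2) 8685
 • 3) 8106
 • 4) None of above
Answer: 2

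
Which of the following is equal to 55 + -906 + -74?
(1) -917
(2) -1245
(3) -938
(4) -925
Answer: 4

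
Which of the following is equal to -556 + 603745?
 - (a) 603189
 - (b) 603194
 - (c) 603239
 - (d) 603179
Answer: a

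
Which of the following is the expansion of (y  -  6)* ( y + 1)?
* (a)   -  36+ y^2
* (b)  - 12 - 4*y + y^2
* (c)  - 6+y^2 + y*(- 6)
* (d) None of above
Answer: d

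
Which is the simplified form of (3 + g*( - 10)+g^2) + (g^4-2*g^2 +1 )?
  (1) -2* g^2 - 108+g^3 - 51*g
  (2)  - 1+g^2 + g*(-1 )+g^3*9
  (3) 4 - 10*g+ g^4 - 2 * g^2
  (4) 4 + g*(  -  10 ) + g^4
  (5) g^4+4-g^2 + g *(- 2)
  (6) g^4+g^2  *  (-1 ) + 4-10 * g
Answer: 6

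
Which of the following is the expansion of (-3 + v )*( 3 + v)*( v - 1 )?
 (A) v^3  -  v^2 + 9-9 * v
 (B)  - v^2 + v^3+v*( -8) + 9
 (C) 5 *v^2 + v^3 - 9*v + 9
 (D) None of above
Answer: A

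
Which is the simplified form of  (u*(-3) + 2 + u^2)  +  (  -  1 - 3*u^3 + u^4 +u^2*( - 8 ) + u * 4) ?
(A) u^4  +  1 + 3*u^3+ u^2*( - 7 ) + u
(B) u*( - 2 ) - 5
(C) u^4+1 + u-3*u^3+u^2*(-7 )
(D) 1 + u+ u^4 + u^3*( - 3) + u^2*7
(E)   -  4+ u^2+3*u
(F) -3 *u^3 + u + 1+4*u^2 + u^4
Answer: C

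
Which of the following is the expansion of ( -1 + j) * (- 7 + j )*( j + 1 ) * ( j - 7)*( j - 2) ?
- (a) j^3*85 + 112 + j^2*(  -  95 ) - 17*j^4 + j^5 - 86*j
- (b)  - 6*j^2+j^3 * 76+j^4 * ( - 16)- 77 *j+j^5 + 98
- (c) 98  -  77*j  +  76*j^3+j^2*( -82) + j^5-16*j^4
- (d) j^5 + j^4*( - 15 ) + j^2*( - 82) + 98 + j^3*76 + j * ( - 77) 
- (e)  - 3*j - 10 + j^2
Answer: c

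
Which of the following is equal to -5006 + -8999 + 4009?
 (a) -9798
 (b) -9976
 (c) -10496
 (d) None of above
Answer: d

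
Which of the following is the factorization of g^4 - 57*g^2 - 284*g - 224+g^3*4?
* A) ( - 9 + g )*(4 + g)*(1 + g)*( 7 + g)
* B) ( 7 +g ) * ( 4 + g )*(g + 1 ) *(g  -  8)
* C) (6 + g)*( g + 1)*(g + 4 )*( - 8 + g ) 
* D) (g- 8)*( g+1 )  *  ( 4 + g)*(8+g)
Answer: B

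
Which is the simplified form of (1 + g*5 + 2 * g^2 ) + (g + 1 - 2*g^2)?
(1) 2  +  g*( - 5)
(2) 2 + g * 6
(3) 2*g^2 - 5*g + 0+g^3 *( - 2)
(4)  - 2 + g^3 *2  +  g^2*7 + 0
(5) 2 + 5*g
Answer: 2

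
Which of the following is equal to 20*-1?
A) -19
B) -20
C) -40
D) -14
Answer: B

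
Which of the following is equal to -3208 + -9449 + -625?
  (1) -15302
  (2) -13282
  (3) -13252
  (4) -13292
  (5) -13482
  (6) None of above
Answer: 2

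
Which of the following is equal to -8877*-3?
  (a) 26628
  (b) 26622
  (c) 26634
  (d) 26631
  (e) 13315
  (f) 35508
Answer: d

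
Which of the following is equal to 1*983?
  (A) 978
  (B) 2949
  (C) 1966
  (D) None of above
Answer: D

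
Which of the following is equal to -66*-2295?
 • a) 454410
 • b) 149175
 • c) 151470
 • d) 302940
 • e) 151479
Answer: c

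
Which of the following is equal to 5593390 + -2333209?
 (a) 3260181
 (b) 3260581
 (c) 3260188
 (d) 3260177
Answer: a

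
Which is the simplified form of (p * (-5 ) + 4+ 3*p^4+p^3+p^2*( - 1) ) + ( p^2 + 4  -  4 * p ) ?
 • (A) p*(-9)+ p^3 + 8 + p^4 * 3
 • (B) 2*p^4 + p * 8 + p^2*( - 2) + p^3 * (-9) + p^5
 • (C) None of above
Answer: A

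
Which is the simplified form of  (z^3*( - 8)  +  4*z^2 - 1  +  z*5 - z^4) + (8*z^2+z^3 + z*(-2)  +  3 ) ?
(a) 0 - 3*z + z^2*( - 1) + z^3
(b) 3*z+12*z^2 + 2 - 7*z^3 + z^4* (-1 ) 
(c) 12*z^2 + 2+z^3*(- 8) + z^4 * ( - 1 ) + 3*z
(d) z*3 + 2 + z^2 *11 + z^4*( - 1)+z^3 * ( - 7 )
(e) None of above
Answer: b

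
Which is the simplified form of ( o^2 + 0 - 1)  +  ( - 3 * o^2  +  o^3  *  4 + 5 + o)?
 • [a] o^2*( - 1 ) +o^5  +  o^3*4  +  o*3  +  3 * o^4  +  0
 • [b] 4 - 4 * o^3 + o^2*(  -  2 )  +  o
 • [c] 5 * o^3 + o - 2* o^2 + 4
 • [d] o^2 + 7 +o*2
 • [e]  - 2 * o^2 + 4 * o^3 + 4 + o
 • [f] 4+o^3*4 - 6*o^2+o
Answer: e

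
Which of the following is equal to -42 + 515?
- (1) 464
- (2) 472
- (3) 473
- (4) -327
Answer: 3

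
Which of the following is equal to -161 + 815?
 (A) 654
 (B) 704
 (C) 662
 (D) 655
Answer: A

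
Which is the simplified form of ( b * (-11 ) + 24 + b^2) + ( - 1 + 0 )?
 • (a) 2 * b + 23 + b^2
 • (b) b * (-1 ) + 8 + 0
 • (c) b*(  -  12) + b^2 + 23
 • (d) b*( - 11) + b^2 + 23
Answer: d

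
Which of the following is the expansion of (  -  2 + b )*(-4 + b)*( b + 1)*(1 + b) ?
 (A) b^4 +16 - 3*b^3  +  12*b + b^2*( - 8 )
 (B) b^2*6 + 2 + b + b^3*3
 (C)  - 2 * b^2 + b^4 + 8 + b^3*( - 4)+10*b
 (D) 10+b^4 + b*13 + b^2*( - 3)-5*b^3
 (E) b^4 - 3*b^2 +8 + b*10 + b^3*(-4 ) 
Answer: E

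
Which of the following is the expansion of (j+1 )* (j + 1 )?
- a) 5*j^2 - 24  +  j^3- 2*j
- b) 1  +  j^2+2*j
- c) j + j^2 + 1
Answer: b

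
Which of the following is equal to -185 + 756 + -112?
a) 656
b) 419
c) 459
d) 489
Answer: c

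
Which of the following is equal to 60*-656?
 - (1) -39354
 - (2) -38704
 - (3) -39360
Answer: 3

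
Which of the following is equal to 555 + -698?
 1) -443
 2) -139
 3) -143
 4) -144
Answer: 3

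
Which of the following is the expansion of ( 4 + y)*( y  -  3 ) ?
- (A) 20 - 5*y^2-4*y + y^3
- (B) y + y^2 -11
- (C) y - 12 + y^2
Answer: C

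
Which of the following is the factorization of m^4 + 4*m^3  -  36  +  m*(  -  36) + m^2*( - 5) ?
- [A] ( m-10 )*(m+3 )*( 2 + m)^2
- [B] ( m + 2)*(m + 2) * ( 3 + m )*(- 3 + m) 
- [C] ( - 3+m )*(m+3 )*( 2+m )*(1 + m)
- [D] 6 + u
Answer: B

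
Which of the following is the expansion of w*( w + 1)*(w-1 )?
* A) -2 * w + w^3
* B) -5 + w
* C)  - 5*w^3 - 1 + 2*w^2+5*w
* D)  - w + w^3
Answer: D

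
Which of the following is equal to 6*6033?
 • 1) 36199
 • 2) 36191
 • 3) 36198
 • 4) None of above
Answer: 3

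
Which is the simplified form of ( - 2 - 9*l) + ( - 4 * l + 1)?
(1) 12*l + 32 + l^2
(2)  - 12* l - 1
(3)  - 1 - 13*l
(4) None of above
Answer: 3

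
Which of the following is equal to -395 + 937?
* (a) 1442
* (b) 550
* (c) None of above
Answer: c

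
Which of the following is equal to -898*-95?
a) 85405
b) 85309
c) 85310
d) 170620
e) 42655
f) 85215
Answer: c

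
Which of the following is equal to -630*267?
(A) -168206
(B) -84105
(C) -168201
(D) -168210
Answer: D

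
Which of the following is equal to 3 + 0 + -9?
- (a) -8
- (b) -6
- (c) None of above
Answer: b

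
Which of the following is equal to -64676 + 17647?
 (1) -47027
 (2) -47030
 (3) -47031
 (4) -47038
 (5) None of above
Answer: 5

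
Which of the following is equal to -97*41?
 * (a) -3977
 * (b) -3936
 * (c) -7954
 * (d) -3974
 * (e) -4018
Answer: a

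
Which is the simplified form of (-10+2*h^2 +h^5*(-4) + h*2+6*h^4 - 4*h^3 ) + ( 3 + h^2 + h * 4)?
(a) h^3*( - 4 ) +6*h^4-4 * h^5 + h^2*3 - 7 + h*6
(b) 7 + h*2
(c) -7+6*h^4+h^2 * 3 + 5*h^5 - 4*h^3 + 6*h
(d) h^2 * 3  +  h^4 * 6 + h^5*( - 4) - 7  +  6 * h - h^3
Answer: a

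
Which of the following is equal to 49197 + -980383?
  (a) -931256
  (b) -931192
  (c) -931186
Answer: c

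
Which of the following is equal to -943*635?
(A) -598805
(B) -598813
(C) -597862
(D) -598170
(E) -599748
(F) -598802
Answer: A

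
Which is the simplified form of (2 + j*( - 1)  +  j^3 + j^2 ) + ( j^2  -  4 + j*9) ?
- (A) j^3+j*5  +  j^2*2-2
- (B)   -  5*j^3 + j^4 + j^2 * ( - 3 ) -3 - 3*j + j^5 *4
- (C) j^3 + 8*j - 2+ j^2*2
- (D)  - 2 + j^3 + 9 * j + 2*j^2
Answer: C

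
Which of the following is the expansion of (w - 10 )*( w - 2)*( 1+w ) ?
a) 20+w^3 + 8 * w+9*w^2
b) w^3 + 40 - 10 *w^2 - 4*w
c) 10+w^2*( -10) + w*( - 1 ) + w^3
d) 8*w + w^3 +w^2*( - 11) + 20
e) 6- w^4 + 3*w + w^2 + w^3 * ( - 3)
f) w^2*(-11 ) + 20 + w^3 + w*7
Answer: d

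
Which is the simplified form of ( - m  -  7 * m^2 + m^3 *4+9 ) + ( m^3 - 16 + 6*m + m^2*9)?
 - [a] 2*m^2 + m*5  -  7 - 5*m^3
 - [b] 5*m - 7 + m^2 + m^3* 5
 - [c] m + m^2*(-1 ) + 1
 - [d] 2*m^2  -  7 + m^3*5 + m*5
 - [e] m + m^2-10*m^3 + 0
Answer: d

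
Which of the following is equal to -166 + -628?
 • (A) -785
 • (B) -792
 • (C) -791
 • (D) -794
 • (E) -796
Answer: D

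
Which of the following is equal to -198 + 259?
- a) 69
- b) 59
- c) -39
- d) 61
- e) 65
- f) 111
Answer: d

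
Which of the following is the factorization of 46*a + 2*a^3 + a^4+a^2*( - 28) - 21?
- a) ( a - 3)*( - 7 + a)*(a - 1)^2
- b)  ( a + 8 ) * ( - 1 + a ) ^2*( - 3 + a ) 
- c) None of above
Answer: c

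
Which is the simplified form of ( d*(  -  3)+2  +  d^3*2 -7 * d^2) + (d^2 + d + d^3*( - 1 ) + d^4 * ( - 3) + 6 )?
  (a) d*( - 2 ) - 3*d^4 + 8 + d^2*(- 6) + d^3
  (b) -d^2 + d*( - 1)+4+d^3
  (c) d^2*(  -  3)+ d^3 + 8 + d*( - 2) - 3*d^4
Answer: a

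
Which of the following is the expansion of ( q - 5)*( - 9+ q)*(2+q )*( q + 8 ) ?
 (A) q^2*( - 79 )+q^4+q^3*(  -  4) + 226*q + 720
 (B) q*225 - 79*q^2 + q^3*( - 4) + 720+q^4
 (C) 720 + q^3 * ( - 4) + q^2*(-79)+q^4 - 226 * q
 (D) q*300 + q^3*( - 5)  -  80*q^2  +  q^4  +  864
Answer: A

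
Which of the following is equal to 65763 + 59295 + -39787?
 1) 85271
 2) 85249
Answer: 1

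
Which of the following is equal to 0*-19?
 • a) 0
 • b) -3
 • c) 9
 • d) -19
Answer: a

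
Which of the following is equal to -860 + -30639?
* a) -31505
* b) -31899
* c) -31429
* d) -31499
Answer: d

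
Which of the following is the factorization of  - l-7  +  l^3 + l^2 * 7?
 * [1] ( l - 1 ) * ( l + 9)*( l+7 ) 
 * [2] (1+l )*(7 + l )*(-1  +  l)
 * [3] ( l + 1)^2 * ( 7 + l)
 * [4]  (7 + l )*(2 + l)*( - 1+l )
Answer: 2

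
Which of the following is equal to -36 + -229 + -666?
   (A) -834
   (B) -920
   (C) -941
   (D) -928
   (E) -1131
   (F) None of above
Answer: F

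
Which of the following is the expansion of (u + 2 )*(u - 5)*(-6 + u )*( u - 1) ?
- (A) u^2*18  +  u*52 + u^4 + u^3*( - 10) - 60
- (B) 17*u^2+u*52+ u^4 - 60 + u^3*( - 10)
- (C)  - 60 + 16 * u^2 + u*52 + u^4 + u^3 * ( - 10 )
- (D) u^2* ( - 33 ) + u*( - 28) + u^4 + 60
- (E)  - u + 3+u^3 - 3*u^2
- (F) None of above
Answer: B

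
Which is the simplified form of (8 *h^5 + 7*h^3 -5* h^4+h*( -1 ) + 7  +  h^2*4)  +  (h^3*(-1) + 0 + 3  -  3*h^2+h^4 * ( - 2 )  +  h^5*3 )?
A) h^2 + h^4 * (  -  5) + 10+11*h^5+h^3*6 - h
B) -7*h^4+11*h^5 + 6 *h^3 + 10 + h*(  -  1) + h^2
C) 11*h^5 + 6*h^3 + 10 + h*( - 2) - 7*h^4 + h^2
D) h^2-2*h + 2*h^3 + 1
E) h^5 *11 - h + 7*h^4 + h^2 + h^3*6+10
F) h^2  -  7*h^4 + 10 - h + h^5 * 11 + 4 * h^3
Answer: B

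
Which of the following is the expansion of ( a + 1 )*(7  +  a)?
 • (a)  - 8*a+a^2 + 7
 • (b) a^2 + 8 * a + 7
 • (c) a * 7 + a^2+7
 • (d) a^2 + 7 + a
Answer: b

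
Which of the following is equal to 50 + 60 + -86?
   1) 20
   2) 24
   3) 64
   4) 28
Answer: 2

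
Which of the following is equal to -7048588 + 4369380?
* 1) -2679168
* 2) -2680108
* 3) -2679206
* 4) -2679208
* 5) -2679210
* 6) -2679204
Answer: 4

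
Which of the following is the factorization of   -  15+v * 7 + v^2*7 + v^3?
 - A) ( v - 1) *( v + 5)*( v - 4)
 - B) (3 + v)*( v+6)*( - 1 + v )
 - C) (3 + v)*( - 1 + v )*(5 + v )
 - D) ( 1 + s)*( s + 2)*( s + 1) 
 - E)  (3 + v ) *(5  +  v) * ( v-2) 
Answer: C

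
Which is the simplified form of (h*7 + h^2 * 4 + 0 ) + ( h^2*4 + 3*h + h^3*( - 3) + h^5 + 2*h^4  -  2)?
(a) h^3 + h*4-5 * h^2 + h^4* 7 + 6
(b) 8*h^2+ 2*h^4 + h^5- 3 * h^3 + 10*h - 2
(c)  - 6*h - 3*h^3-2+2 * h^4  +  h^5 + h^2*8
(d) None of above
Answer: b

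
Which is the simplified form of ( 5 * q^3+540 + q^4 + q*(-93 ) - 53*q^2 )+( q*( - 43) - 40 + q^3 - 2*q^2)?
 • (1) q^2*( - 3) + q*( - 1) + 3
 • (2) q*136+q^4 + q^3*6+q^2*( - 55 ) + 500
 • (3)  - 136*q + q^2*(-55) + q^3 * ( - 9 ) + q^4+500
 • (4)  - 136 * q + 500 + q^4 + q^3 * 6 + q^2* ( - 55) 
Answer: 4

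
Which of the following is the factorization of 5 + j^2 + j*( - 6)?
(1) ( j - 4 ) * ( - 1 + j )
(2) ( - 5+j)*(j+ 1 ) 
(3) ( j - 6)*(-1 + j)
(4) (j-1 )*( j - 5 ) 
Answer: 4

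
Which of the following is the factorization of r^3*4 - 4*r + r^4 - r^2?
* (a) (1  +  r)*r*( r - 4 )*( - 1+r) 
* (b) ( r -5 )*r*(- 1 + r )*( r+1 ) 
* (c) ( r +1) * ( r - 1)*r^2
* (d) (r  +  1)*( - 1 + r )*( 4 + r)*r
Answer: d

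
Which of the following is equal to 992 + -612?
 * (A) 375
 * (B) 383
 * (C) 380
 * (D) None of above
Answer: C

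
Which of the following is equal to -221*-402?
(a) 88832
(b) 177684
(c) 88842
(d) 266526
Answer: c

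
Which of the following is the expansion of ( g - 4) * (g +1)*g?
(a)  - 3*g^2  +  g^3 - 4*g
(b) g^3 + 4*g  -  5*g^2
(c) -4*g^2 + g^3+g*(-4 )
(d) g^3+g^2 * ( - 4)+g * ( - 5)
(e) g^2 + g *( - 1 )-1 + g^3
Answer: a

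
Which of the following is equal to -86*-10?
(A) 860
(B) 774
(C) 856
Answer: A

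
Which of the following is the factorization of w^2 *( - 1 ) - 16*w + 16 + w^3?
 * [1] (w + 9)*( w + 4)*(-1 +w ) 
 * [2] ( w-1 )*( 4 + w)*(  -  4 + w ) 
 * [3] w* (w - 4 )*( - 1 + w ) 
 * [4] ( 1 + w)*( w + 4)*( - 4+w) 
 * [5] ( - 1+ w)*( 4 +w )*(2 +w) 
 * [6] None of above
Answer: 2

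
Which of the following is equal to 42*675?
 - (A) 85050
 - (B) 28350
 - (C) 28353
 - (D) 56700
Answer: B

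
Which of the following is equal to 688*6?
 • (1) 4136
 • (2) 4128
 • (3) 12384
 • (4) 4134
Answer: 2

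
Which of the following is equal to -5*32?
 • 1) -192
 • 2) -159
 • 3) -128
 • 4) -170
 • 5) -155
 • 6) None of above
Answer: 6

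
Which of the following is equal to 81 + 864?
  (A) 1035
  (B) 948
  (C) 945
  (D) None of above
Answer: C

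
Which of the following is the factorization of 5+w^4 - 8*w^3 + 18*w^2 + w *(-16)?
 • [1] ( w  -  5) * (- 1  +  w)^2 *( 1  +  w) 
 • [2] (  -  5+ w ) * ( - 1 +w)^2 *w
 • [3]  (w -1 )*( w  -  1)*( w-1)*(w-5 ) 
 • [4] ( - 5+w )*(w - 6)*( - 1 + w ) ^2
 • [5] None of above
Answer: 3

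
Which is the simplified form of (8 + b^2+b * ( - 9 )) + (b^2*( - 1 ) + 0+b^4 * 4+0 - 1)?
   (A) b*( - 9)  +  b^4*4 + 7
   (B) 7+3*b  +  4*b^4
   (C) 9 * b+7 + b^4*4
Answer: A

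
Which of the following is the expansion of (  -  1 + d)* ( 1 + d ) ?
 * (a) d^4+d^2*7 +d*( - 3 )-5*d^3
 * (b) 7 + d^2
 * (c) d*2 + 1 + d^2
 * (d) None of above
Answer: d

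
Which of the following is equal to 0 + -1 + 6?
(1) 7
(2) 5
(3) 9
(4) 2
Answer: 2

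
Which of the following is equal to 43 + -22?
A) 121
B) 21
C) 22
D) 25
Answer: B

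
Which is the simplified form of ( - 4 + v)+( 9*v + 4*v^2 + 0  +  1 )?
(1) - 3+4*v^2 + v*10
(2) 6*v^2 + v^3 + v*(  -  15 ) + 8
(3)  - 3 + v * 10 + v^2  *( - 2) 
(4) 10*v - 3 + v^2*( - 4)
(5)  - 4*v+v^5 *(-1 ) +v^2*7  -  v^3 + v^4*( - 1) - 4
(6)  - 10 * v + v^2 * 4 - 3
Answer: 1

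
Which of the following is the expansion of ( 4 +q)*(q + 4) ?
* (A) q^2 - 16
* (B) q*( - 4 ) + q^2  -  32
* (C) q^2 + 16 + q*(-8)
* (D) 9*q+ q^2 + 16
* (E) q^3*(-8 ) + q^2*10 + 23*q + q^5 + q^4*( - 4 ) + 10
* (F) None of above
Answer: F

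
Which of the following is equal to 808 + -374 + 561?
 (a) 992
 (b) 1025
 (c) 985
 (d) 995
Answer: d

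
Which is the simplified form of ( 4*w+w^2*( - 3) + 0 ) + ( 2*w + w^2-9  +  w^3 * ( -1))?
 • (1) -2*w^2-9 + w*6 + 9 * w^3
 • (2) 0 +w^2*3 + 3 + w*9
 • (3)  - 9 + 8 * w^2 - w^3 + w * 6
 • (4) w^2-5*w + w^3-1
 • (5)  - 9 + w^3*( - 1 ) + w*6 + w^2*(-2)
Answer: 5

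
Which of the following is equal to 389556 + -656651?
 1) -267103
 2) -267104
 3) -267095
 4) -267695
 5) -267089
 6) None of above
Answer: 3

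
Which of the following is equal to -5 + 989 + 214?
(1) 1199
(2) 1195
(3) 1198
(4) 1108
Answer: 3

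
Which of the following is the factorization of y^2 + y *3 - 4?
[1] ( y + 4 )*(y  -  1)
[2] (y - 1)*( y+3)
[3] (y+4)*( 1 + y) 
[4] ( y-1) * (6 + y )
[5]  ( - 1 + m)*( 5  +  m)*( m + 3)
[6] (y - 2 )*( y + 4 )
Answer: 1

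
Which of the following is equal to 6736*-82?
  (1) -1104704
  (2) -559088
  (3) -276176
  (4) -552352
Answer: 4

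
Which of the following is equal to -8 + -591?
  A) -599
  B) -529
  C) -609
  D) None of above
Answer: A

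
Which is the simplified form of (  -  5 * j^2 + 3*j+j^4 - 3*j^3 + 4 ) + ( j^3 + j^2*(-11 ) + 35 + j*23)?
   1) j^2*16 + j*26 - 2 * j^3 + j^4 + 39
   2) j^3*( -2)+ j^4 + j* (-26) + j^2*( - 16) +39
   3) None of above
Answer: 3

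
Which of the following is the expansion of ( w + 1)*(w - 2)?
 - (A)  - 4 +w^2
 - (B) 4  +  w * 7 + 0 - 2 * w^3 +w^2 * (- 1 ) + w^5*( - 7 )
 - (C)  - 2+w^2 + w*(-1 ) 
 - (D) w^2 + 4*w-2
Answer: C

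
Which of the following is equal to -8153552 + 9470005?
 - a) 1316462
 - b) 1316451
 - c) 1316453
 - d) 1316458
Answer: c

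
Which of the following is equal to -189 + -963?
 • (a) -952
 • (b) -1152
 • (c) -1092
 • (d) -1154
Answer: b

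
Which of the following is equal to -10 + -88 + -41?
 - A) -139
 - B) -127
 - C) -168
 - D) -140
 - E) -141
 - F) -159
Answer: A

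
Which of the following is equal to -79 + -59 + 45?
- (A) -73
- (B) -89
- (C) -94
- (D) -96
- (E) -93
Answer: E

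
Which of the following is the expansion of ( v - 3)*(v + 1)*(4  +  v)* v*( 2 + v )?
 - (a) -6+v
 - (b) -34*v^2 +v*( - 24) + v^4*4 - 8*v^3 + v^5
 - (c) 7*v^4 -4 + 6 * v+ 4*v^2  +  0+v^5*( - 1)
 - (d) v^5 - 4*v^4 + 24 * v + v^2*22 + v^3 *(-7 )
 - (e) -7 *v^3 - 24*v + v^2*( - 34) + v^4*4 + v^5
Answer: e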